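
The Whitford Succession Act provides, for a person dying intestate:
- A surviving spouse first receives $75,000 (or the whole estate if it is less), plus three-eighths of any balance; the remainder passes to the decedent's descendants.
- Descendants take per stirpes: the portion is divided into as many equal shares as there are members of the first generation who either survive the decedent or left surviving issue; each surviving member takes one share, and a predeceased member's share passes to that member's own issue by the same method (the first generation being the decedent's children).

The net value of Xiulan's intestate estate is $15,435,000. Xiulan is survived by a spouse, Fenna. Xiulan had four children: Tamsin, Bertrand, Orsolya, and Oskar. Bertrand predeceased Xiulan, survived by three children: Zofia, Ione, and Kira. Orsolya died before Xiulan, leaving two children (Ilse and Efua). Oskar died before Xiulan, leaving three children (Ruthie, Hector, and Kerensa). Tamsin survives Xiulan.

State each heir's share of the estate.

Fenna first takes $75,000, leaving a balance of $15,360,000. Fenna then takes three-eighths of the balance ($5,760,000), for a total of $5,835,000. The remaining $9,600,000 passes to the descendants.
The descendants' portion ($9,600,000) is divided into 4 shares of $2,400,000: Tamsin takes $2,400,000; Bertrand's $2,400,000 share passes to Bertrand's issue; Orsolya's $2,400,000 share passes to Orsolya's issue; Oskar's $2,400,000 share passes to Oskar's issue.
Bertrand's share ($2,400,000) is divided into 3 shares of $800,000: Zofia, Ione, and Kira each take $800,000.
Orsolya's share ($2,400,000) is divided into 2 shares of $1,200,000: Ilse and Efua each take $1,200,000.
Oskar's share ($2,400,000) is divided into 3 shares of $800,000: Ruthie, Hector, and Kerensa each take $800,000.

Fenna: $5,835,000; Tamsin: $2,400,000; Zofia: $800,000; Ione: $800,000; Kira: $800,000; Ilse: $1,200,000; Efua: $1,200,000; Ruthie: $800,000; Hector: $800,000; Kerensa: $800,000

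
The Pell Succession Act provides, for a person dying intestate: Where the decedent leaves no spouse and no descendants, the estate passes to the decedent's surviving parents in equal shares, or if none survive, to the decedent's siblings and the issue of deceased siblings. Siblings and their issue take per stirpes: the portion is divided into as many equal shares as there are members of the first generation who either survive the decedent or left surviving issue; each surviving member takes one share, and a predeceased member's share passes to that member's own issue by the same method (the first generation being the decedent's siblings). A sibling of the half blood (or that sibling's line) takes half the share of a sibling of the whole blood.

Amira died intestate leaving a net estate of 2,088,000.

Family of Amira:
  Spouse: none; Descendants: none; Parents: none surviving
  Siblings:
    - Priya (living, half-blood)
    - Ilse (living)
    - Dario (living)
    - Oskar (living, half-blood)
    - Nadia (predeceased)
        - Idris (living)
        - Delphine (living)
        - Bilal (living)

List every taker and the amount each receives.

Priya: 261,000; Ilse: 522,000; Dario: 522,000; Oskar: 261,000; Idris: 174,000; Delphine: 174,000; Bilal: 174,000

The entire 2,088,000 passes to the siblings and their issue.
Counting each half-blood sibling's line as half a unit, there are 4 units in 2,088,000, so one unit is 522,000. Whole-blood lines (Ilse, Dario, and Nadia) take 522,000 each; half-blood lines (Priya and Oskar) take 261,000 each.
Nadia's share (522,000) is divided into 3 shares of 174,000: Idris, Delphine, and Bilal each take 174,000.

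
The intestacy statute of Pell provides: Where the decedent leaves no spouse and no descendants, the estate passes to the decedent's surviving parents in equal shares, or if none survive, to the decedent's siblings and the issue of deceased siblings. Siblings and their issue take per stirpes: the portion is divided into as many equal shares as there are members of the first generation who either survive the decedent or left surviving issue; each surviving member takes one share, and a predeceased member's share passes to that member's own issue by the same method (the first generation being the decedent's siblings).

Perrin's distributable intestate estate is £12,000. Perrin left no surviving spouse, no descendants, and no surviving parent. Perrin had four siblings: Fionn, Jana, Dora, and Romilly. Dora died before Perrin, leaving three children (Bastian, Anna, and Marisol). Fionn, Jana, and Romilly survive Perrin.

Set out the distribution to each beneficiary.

Fionn: £3,000; Jana: £3,000; Bastian: £1,000; Anna: £1,000; Marisol: £1,000; Romilly: £3,000

The entire £12,000 passes to the siblings and their issue.
That amount (£12,000) is divided into 4 shares of £3,000: Fionn, Jana, and Romilly each take £3,000; Dora's £3,000 share passes to Dora's issue.
Dora's share (£3,000) is divided into 3 shares of £1,000: Bastian, Anna, and Marisol each take £1,000.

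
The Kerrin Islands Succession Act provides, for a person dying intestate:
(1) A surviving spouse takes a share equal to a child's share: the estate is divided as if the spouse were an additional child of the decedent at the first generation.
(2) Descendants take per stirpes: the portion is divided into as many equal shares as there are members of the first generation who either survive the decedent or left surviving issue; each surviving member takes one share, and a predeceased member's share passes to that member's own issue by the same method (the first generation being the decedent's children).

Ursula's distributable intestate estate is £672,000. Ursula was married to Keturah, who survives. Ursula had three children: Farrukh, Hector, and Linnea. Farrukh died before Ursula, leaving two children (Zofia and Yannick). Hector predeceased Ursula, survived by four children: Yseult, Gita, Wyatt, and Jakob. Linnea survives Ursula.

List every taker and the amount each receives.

The spouse counts as an additional share at the children's level, so there are 4 primary shares of £168,000. Keturah takes one such share (£168,000).
The children's combined portion (£504,000) is divided into 3 shares of £168,000: Linnea takes £168,000; Farrukh's £168,000 share passes to Farrukh's issue; Hector's £168,000 share passes to Hector's issue.
Farrukh's share (£168,000) is divided into 2 shares of £84,000: Zofia and Yannick each take £84,000.
Hector's share (£168,000) is divided into 4 shares of £42,000: Yseult, Gita, Wyatt, and Jakob each take £42,000.

Keturah: £168,000; Zofia: £84,000; Yannick: £84,000; Yseult: £42,000; Gita: £42,000; Wyatt: £42,000; Jakob: £42,000; Linnea: £168,000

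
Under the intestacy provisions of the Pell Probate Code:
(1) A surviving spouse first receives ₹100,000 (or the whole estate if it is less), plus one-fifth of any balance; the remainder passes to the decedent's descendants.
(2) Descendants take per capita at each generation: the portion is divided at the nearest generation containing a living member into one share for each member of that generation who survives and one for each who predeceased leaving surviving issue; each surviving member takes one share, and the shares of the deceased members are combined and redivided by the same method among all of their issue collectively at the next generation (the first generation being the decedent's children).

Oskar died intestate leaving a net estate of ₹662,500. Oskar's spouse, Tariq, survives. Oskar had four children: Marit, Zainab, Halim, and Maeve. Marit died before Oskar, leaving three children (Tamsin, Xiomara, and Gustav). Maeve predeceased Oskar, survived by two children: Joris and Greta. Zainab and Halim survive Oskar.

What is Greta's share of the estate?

Greta receives ₹45,000.

Tariq first takes ₹100,000, leaving a balance of ₹562,500. Tariq then takes one-fifth of the balance (₹112,500), for a total of ₹212,500. The remaining ₹450,000 passes to the descendants.
The descendants' portion (₹450,000) is divided at the children's generation into 4 shares of ₹112,500. Zainab and Halim each take ₹112,500. The 2 shares of the deceased (Marit and Maeve) are combined into a pool of ₹225,000.
That pool (₹225,000) is divided at the grandchildren's generation equally among Tamsin, Xiomara, Gustav, Joris, and Greta: ₹45,000 each.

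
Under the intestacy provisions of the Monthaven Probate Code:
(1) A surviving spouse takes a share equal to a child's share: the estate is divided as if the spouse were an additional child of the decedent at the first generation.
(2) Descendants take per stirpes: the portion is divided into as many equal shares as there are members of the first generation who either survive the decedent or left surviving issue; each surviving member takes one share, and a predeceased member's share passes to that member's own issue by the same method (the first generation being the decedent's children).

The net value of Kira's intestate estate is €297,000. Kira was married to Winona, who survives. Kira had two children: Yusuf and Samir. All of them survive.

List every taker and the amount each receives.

Winona: €99,000; Yusuf: €99,000; Samir: €99,000

The spouse counts as an additional share at the children's level, so there are 3 primary shares of €99,000. Winona takes one such share (€99,000).
The children's combined portion (€198,000) is divided into 2 shares of €99,000: Yusuf and Samir each take €99,000.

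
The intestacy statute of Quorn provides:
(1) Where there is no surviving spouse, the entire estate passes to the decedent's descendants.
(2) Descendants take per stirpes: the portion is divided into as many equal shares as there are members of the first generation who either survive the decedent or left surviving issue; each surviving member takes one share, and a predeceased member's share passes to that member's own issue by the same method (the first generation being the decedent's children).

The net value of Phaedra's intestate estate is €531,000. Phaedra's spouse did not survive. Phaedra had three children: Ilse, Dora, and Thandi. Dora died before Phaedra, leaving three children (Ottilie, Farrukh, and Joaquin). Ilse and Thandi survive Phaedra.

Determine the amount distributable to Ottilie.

Ottilie receives €59,000.

The entire €531,000 passes to the descendants.
That amount (€531,000) is divided into 3 shares of €177,000: Ilse and Thandi each take €177,000; Dora's €177,000 share passes to Dora's issue.
Dora's share (€177,000) is divided into 3 shares of €59,000: Ottilie, Farrukh, and Joaquin each take €59,000.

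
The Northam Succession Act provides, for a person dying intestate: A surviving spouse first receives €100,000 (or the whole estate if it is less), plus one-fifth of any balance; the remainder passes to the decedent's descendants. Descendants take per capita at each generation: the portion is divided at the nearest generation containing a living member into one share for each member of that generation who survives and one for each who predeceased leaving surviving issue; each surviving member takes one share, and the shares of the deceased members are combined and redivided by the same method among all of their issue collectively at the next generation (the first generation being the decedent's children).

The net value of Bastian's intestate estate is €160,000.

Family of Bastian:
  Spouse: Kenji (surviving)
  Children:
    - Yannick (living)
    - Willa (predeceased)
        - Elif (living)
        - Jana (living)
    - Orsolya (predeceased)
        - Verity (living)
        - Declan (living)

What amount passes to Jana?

Jana receives €8,000.

Kenji first takes €100,000, leaving a balance of €60,000. Kenji then takes one-fifth of the balance (€12,000), for a total of €112,000. The remaining €48,000 passes to the descendants.
The descendants' portion (€48,000) is divided at the children's generation into 3 shares of €16,000. Yannick takes €16,000. The 2 shares of the deceased (Willa and Orsolya) are combined into a pool of €32,000.
That pool (€32,000) is divided at the grandchildren's generation equally among Elif, Jana, Verity, and Declan: €8,000 each.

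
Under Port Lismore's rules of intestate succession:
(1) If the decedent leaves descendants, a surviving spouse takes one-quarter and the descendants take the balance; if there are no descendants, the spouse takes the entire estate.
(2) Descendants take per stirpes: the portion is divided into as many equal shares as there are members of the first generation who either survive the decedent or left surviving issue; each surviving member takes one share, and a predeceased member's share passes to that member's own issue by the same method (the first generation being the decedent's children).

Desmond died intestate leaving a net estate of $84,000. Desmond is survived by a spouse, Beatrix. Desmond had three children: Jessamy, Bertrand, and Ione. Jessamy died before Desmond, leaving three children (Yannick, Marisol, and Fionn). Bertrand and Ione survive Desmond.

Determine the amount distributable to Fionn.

Fionn receives $7,000.

Beatrix takes one-quarter of $84,000 = $21,000. The remaining $63,000 passes to the descendants.
The descendants' portion ($63,000) is divided into 3 shares of $21,000: Bertrand and Ione each take $21,000; Jessamy's $21,000 share passes to Jessamy's issue.
Jessamy's share ($21,000) is divided into 3 shares of $7,000: Yannick, Marisol, and Fionn each take $7,000.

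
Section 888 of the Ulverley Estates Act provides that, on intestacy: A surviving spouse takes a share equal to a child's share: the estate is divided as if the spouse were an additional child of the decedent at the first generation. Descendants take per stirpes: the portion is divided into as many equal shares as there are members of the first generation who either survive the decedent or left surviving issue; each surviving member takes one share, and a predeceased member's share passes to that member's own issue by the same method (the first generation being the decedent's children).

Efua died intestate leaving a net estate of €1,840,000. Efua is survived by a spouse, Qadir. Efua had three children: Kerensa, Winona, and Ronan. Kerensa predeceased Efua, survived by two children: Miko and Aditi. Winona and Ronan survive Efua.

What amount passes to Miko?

Miko receives €230,000.

The spouse counts as an additional share at the children's level, so there are 4 primary shares of €460,000. Qadir takes one such share (€460,000).
The children's combined portion (€1,380,000) is divided into 3 shares of €460,000: Winona and Ronan each take €460,000; Kerensa's €460,000 share passes to Kerensa's issue.
Kerensa's share (€460,000) is divided into 2 shares of €230,000: Miko and Aditi each take €230,000.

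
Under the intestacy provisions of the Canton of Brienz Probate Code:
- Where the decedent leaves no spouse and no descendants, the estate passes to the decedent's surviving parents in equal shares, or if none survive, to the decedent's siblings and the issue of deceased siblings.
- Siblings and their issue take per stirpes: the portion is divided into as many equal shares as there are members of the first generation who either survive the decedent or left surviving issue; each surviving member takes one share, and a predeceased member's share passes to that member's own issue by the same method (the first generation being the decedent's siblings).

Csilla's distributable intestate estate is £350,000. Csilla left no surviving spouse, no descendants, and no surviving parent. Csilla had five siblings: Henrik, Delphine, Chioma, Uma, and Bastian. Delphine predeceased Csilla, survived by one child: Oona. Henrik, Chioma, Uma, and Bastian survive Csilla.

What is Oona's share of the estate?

The entire £350,000 passes to the siblings and their issue.
That amount (£350,000) is divided into 5 shares of £70,000: Henrik, Chioma, Uma, and Bastian each take £70,000; Delphine's £70,000 share passes to Delphine's issue.
Delphine's share (£70,000) passes entirely to Oona.

Oona receives £70,000.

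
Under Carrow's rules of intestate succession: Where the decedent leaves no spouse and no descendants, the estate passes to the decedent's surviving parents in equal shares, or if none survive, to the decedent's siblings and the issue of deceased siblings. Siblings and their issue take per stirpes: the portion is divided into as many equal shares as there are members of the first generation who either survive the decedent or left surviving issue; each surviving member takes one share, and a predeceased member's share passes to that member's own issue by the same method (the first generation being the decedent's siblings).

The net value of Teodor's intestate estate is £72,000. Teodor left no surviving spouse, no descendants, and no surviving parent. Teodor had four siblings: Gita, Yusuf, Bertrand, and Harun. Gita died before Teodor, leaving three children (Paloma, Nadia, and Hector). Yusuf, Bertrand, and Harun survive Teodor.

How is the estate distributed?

The entire £72,000 passes to the siblings and their issue.
That amount (£72,000) is divided into 4 shares of £18,000: Yusuf, Bertrand, and Harun each take £18,000; Gita's £18,000 share passes to Gita's issue.
Gita's share (£18,000) is divided into 3 shares of £6,000: Paloma, Nadia, and Hector each take £6,000.

Paloma: £6,000; Nadia: £6,000; Hector: £6,000; Yusuf: £18,000; Bertrand: £18,000; Harun: £18,000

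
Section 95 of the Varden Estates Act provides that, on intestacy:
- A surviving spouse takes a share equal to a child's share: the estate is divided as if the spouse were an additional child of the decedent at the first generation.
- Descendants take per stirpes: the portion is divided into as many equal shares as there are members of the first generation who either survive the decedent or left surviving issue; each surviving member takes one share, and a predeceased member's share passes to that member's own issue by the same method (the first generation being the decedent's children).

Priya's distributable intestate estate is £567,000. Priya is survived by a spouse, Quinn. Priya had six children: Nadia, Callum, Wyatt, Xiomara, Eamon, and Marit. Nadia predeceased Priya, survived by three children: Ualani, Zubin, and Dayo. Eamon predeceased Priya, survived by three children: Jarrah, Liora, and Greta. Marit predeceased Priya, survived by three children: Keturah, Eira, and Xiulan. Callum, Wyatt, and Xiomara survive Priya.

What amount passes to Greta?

The spouse counts as an additional share at the children's level, so there are 7 primary shares of £81,000. Quinn takes one such share (£81,000).
The children's combined portion (£486,000) is divided into 6 shares of £81,000: Callum, Wyatt, and Xiomara each take £81,000; Nadia's £81,000 share passes to Nadia's issue; Eamon's £81,000 share passes to Eamon's issue; Marit's £81,000 share passes to Marit's issue.
Nadia's share (£81,000) is divided into 3 shares of £27,000: Ualani, Zubin, and Dayo each take £27,000.
Eamon's share (£81,000) is divided into 3 shares of £27,000: Jarrah, Liora, and Greta each take £27,000.
Marit's share (£81,000) is divided into 3 shares of £27,000: Keturah, Eira, and Xiulan each take £27,000.

Greta receives £27,000.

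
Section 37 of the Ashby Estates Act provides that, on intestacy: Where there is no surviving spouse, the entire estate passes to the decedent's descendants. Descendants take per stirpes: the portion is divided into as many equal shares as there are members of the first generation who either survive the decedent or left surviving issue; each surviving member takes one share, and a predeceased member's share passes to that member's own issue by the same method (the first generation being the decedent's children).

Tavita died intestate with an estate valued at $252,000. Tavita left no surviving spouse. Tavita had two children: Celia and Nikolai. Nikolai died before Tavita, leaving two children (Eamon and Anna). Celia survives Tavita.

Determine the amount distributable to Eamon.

Eamon receives $63,000.

The entire $252,000 passes to the descendants.
That amount ($252,000) is divided into 2 shares of $126,000: Celia takes $126,000; Nikolai's $126,000 share passes to Nikolai's issue.
Nikolai's share ($126,000) is divided into 2 shares of $63,000: Eamon and Anna each take $63,000.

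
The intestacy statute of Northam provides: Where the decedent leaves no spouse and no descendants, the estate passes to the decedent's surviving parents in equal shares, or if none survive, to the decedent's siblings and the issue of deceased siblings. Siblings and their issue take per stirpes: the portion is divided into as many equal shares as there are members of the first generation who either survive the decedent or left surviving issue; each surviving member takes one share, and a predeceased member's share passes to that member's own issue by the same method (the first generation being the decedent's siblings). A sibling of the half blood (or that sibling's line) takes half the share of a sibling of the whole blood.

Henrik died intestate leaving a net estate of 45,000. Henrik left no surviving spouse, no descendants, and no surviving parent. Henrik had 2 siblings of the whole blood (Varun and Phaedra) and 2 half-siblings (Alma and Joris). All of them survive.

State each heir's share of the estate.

Varun: 15,000; Alma: 7,500; Joris: 7,500; Phaedra: 15,000

The entire 45,000 passes to the siblings and their issue.
Counting each half-blood sibling's line as half a unit, there are 3 units in 45,000, so one unit is 15,000. Whole-blood lines (Varun and Phaedra) take 15,000 each; half-blood lines (Alma and Joris) take 7,500 each.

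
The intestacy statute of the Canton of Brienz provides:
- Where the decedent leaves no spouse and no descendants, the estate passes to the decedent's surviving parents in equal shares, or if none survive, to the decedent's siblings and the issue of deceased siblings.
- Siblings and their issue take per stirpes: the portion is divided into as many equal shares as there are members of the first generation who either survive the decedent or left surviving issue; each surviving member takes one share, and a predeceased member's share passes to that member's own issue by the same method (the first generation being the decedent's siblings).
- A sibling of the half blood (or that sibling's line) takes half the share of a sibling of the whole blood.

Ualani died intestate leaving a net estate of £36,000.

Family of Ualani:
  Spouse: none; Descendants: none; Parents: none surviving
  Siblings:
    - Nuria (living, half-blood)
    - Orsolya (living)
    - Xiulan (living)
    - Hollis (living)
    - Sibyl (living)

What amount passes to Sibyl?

The entire £36,000 passes to the siblings and their issue.
Counting each half-blood sibling's line as half a unit, there are 9/2 units in £36,000, so one unit is £8,000. Whole-blood lines (Orsolya, Xiulan, Hollis, and Sibyl) take £8,000 each; half-blood lines (Nuria) take £4,000 each.

Sibyl receives £8,000.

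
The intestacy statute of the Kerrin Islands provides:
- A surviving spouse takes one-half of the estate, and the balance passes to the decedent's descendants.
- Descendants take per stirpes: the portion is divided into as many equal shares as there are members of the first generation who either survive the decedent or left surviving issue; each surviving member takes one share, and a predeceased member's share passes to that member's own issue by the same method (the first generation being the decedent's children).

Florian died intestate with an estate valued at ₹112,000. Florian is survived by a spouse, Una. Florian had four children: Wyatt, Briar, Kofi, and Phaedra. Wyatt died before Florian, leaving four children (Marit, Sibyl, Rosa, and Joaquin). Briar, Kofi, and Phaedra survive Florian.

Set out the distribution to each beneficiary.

Una takes one-half of ₹112,000 = ₹56,000. The remaining ₹56,000 passes to the descendants.
The descendants' portion (₹56,000) is divided into 4 shares of ₹14,000: Briar, Kofi, and Phaedra each take ₹14,000; Wyatt's ₹14,000 share passes to Wyatt's issue.
Wyatt's share (₹14,000) is divided into 4 shares of ₹3,500: Marit, Sibyl, Rosa, and Joaquin each take ₹3,500.

Una: ₹56,000; Marit: ₹3,500; Sibyl: ₹3,500; Rosa: ₹3,500; Joaquin: ₹3,500; Briar: ₹14,000; Kofi: ₹14,000; Phaedra: ₹14,000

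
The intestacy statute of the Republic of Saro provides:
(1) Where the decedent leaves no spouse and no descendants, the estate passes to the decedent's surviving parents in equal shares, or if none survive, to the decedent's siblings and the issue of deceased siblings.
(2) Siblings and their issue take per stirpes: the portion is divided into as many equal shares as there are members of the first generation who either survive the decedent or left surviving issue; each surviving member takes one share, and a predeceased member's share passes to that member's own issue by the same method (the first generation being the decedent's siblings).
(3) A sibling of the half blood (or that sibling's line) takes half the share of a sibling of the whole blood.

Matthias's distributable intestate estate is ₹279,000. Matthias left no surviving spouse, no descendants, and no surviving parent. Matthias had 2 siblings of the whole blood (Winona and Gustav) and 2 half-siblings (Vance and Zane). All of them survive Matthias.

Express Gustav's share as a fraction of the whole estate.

The entire ₹279,000 passes to the siblings and their issue.
Counting each half-blood sibling's line as half a unit, there are 3 units in ₹279,000, so one unit is ₹93,000. Whole-blood lines (Winona and Gustav) take ₹93,000 each; half-blood lines (Vance and Zane) take ₹46,500 each.

Gustav receives 1/3 of the estate.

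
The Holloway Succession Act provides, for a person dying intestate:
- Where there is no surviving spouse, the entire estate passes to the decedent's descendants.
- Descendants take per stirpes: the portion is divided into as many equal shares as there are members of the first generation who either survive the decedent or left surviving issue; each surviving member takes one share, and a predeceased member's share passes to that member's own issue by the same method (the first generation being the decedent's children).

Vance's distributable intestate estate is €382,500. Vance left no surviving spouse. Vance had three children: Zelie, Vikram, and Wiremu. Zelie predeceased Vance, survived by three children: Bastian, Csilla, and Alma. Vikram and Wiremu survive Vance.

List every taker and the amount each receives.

The entire €382,500 passes to the descendants.
That amount (€382,500) is divided into 3 shares of €127,500: Vikram and Wiremu each take €127,500; Zelie's €127,500 share passes to Zelie's issue.
Zelie's share (€127,500) is divided into 3 shares of €42,500: Bastian, Csilla, and Alma each take €42,500.

Bastian: €42,500; Csilla: €42,500; Alma: €42,500; Vikram: €127,500; Wiremu: €127,500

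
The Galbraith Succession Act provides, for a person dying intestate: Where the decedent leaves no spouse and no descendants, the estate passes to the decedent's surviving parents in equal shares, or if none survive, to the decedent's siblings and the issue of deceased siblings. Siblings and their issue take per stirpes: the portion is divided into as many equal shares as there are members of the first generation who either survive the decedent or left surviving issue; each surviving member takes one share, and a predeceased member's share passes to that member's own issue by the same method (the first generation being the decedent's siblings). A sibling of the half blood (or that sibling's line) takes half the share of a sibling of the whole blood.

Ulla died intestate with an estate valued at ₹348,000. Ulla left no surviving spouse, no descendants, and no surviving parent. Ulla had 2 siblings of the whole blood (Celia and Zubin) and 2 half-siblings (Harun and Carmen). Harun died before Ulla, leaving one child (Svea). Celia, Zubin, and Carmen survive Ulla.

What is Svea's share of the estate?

The entire ₹348,000 passes to the siblings and their issue.
Counting each half-blood sibling's line as half a unit, there are 3 units in ₹348,000, so one unit is ₹116,000. Whole-blood lines (Celia and Zubin) take ₹116,000 each; half-blood lines (Harun and Carmen) take ₹58,000 each.
Harun's share (₹58,000) passes entirely to Svea.

Svea receives ₹58,000.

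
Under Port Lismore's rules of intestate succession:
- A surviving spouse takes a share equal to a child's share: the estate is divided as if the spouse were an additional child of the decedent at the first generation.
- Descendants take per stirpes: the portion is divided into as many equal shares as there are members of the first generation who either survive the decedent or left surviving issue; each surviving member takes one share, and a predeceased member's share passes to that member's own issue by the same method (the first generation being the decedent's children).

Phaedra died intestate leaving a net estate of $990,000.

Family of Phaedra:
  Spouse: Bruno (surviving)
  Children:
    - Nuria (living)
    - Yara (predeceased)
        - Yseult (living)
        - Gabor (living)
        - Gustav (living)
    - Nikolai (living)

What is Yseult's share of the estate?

The spouse counts as an additional share at the children's level, so there are 4 primary shares of $247,500. Bruno takes one such share ($247,500).
The children's combined portion ($742,500) is divided into 3 shares of $247,500: Nuria and Nikolai each take $247,500; Yara's $247,500 share passes to Yara's issue.
Yara's share ($247,500) is divided into 3 shares of $82,500: Yseult, Gabor, and Gustav each take $82,500.

Yseult receives $82,500.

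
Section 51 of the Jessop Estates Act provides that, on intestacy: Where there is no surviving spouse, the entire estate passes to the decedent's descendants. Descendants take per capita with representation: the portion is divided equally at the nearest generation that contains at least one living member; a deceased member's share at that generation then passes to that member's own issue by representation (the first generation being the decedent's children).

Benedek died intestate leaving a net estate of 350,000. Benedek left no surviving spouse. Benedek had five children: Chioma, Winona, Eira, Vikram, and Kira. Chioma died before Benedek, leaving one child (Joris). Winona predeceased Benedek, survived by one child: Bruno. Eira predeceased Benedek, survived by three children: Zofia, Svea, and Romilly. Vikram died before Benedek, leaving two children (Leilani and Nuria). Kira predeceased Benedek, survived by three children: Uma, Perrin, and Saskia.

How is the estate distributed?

Joris: 35,000; Bruno: 35,000; Zofia: 35,000; Svea: 35,000; Romilly: 35,000; Leilani: 35,000; Nuria: 35,000; Uma: 35,000; Perrin: 35,000; Saskia: 35,000

The entire 350,000 passes to the descendants.
No child survives, so the initial division is made at the grandchildren's generation.
That amount (350,000) is divided into 10 shares of 35,000: Joris, Bruno, Zofia, Svea, Romilly, Leilani, Nuria, Uma, Perrin, and Saskia each take 35,000.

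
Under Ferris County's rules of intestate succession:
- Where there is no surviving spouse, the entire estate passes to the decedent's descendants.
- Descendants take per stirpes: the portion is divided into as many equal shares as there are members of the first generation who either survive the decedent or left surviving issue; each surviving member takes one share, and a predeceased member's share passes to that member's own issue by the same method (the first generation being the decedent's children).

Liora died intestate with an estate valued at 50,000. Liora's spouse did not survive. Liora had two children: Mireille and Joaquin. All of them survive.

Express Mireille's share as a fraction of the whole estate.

The entire 50,000 passes to the descendants.
That amount (50,000) is divided into 2 shares of 25,000: Mireille and Joaquin each take 25,000.

Mireille receives 1/2 of the estate.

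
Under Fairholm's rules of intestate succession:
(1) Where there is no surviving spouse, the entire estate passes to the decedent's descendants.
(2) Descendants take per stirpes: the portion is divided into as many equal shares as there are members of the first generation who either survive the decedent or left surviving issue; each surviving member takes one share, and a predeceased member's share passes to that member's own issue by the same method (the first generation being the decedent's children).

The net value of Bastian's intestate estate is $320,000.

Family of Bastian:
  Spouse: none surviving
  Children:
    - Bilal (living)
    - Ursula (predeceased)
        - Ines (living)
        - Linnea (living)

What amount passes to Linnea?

Linnea receives $80,000.

The entire $320,000 passes to the descendants.
That amount ($320,000) is divided into 2 shares of $160,000: Bilal takes $160,000; Ursula's $160,000 share passes to Ursula's issue.
Ursula's share ($160,000) is divided into 2 shares of $80,000: Ines and Linnea each take $80,000.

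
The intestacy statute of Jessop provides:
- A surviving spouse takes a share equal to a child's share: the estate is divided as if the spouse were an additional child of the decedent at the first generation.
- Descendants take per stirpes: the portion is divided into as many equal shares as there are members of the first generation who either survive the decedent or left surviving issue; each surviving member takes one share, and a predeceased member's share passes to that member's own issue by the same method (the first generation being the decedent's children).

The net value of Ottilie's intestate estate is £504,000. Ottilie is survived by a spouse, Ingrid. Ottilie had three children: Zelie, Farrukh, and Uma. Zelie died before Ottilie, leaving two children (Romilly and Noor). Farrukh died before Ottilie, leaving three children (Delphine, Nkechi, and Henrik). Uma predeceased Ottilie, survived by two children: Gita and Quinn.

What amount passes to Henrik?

The spouse counts as an additional share at the children's level, so there are 4 primary shares of £126,000. Ingrid takes one such share (£126,000).
The children's combined portion (£378,000) is divided into 3 shares of £126,000: Zelie's £126,000 share passes to Zelie's issue; Farrukh's £126,000 share passes to Farrukh's issue; Uma's £126,000 share passes to Uma's issue.
Zelie's share (£126,000) is divided into 2 shares of £63,000: Romilly and Noor each take £63,000.
Farrukh's share (£126,000) is divided into 3 shares of £42,000: Delphine, Nkechi, and Henrik each take £42,000.
Uma's share (£126,000) is divided into 2 shares of £63,000: Gita and Quinn each take £63,000.

Henrik receives £42,000.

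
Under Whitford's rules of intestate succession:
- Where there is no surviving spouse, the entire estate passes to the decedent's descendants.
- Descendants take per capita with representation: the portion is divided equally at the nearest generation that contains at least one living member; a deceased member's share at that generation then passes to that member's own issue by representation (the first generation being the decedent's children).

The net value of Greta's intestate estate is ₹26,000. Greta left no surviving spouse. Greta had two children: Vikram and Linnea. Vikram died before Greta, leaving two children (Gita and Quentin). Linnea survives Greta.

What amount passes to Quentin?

The entire ₹26,000 passes to the descendants.
That amount (₹26,000) is divided into 2 shares of ₹13,000: Linnea takes ₹13,000; Vikram's ₹13,000 share passes to Vikram's issue.
Vikram's share (₹13,000) is divided into 2 shares of ₹6,500: Gita and Quentin each take ₹6,500.

Quentin receives ₹6,500.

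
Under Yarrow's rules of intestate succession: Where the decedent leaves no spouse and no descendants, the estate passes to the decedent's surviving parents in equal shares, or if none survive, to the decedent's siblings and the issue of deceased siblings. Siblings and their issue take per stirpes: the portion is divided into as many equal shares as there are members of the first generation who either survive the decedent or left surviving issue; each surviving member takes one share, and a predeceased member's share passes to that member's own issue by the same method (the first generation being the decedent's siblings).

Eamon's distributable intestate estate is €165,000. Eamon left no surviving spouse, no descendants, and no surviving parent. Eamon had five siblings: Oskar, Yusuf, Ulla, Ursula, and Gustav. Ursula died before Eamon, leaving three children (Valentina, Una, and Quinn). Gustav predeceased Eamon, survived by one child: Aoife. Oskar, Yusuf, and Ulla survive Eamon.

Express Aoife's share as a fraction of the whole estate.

The entire €165,000 passes to the siblings and their issue.
That amount (€165,000) is divided into 5 shares of €33,000: Oskar, Yusuf, and Ulla each take €33,000; Ursula's €33,000 share passes to Ursula's issue; Gustav's €33,000 share passes to Gustav's issue.
Ursula's share (€33,000) is divided into 3 shares of €11,000: Valentina, Una, and Quinn each take €11,000.
Gustav's share (€33,000) passes entirely to Aoife.

Aoife receives 1/5 of the estate.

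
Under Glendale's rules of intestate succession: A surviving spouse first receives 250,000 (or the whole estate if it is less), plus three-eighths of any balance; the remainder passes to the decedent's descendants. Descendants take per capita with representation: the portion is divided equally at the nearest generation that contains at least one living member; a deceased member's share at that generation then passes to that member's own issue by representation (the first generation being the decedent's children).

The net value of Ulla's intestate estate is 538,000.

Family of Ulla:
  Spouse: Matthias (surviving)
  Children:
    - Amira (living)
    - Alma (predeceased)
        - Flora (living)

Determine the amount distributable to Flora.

Flora receives 90,000.

Matthias first takes 250,000, leaving a balance of 288,000. Matthias then takes three-eighths of the balance (108,000), for a total of 358,000. The remaining 180,000 passes to the descendants.
The descendants' portion (180,000) is divided into 2 shares of 90,000: Amira takes 90,000; Alma's 90,000 share passes to Alma's issue.
Alma's share (90,000) passes entirely to Flora.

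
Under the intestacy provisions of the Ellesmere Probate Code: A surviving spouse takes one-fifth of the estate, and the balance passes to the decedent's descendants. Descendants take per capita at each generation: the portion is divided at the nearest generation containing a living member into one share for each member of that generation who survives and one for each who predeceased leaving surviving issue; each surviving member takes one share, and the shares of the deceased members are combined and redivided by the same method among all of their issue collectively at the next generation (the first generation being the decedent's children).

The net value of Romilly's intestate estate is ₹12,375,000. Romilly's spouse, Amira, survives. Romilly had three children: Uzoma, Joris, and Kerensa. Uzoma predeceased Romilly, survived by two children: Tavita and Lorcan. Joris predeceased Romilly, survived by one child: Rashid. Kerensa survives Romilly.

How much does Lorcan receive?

Amira takes one-fifth of ₹12,375,000 = ₹2,475,000. The remaining ₹9,900,000 passes to the descendants.
The descendants' portion (₹9,900,000) is divided at the children's generation into 3 shares of ₹3,300,000. Kerensa takes ₹3,300,000. The 2 shares of the deceased (Uzoma and Joris) are combined into a pool of ₹6,600,000.
That pool (₹6,600,000) is divided at the grandchildren's generation equally among Tavita, Lorcan, and Rashid: ₹2,200,000 each.

Lorcan receives ₹2,200,000.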